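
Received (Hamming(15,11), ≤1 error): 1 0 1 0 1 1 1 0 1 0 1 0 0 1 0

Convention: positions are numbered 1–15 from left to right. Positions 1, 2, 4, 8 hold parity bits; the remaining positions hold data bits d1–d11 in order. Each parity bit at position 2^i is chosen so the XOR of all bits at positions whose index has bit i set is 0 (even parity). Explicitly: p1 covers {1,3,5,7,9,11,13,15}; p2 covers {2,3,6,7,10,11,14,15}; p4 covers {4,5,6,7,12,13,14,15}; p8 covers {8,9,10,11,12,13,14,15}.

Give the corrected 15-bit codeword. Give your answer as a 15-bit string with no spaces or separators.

101011101110010

s1 (pos 1,3,5,7,9,11,13,15): 1⊕1⊕1⊕1⊕1⊕1⊕0⊕0 = 0
s2 (pos 2,3,6,7,10,11,14,15): 0⊕1⊕1⊕1⊕0⊕1⊕1⊕0 = 1
s4 (pos 4,5,6,7,12,13,14,15): 0⊕1⊕1⊕1⊕0⊕0⊕1⊕0 = 0
s8 (pos 8,9,10,11,12,13,14,15): 0⊕1⊕0⊕1⊕0⊕0⊕1⊕0 = 1
Syndrome s8…s1 = 1010 → error at position 10.
Flip position 10: 101011101010010 → 101011101110010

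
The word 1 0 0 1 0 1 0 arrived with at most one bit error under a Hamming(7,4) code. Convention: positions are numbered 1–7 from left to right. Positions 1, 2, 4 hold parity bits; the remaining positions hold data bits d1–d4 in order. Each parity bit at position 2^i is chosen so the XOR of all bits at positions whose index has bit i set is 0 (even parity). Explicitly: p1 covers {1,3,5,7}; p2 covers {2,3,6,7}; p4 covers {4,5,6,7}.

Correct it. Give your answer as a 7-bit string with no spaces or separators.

s1 (pos 1,3,5,7): 1⊕0⊕0⊕0 = 1
s2 (pos 2,3,6,7): 0⊕0⊕1⊕0 = 1
s4 (pos 4,5,6,7): 1⊕0⊕1⊕0 = 0
Syndrome s4…s1 = 011 → error at position 3.
Flip position 3: 1001010 → 1011010

1011010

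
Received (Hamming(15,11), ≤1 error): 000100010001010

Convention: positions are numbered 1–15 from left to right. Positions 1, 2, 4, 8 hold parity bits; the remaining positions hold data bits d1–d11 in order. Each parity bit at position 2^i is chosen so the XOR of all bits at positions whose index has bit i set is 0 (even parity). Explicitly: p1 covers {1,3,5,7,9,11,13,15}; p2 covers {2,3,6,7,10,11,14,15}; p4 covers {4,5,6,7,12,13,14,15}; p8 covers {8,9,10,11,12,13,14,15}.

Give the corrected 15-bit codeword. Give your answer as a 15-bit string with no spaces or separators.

s1 (pos 1,3,5,7,9,11,13,15): 0⊕0⊕0⊕0⊕0⊕0⊕0⊕0 = 0
s2 (pos 2,3,6,7,10,11,14,15): 0⊕0⊕0⊕0⊕0⊕0⊕1⊕0 = 1
s4 (pos 4,5,6,7,12,13,14,15): 1⊕0⊕0⊕0⊕1⊕0⊕1⊕0 = 1
s8 (pos 8,9,10,11,12,13,14,15): 1⊕0⊕0⊕0⊕1⊕0⊕1⊕0 = 1
Syndrome s8…s1 = 1110 → error at position 14.
Flip position 14: 000100010001010 → 000100010001000

000100010001000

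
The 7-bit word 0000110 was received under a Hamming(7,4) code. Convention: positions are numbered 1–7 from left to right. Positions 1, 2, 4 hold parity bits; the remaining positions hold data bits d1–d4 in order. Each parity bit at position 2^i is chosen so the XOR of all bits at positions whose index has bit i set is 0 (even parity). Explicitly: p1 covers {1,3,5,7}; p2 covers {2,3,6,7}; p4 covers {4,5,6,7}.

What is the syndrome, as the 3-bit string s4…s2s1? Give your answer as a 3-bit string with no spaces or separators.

011

s1 (pos 1,3,5,7): 0⊕0⊕1⊕0 = 1
s2 (pos 2,3,6,7): 0⊕0⊕1⊕0 = 1
s4 (pos 4,5,6,7): 0⊕1⊕1⊕0 = 0
Syndrome s4…s1 = 011 → error at position 3.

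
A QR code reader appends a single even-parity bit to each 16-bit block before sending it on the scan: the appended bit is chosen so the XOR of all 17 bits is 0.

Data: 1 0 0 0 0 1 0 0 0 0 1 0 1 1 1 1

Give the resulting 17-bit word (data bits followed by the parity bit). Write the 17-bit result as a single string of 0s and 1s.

10000100001011111

XOR of the 16 data bits: 1⊕0⊕0⊕0⊕0⊕1⊕0⊕0⊕0⊕0⊕1⊕0⊕1⊕1⊕1⊕1 = 1
Parity bit = 1 (so all 17 bits XOR to 0).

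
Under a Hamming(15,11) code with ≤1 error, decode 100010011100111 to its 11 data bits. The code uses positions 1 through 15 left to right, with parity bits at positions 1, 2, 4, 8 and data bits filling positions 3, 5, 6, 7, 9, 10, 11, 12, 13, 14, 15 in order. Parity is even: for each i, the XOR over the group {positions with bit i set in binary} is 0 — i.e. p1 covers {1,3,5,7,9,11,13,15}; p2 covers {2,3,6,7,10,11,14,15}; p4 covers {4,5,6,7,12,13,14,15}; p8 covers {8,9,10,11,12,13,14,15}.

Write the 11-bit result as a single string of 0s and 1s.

11001100111

s1 (pos 1,3,5,7,9,11,13,15): 1⊕0⊕1⊕0⊕1⊕0⊕1⊕1 = 1
s2 (pos 2,3,6,7,10,11,14,15): 0⊕0⊕0⊕0⊕1⊕0⊕1⊕1 = 1
s4 (pos 4,5,6,7,12,13,14,15): 0⊕1⊕0⊕0⊕0⊕1⊕1⊕1 = 0
s8 (pos 8,9,10,11,12,13,14,15): 1⊕1⊕1⊕0⊕0⊕1⊕1⊕1 = 0
Syndrome s8…s1 = 0011 → error at position 3.
Flip position 3: 100010011100111 → 101010011100111
Read data bits from positions 3,5,6,7,9,10,11,12,13,14,15: 11001100111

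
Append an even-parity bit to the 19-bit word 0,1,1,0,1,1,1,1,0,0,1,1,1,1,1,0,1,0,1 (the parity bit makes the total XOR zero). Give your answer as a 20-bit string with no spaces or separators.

XOR of the 19 data bits: 0⊕1⊕1⊕0⊕1⊕1⊕1⊕1⊕0⊕0⊕1⊕1⊕1⊕1⊕1⊕0⊕1⊕0⊕1 = 1
Parity bit = 1 (so all 20 bits XOR to 0).

01101111001111101011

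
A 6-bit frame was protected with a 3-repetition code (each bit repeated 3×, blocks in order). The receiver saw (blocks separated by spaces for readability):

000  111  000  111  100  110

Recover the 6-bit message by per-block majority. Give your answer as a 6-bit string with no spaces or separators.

010101

Block 1 (000): 0 ones → 0
Block 2 (111): 3 ones → 1
Block 3 (000): 0 ones → 0
Block 4 (111): 3 ones → 1
Block 5 (100): 1 one → 0
Block 6 (110): 2 ones → 1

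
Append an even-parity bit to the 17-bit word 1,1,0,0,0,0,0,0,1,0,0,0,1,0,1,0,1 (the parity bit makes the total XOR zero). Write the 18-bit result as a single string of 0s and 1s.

110000001000101010

XOR of the 17 data bits: 1⊕1⊕0⊕0⊕0⊕0⊕0⊕0⊕1⊕0⊕0⊕0⊕1⊕0⊕1⊕0⊕1 = 0
Parity bit = 0 (so all 18 bits XOR to 0).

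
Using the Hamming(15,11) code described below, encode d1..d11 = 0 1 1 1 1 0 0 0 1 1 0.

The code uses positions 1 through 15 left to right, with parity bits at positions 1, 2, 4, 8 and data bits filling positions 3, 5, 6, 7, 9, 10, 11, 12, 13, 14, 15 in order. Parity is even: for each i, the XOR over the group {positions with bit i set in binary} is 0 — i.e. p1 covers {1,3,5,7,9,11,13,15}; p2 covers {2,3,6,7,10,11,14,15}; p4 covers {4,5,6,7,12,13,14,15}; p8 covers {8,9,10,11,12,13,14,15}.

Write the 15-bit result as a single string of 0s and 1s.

Place data at non-parity positions: p1 p2 0 p4 1 1 1 p8 1 0 0 0 1 1 0
p1 (pos 1,3,5,7,9,11,13,15): XOR of data positions = 0⊕1⊕1⊕1⊕0⊕1⊕0 = 0
p2 (pos 2,3,6,7,10,11,14,15): XOR of data positions = 0⊕1⊕1⊕0⊕0⊕1⊕0 = 1
p4 (pos 4,5,6,7,12,13,14,15): XOR of data positions = 1⊕1⊕1⊕0⊕1⊕1⊕0 = 1
p8 (pos 8,9,10,11,12,13,14,15): XOR of data positions = 1⊕0⊕0⊕0⊕1⊕1⊕0 = 1
Codeword: 010111111000110

010111111000110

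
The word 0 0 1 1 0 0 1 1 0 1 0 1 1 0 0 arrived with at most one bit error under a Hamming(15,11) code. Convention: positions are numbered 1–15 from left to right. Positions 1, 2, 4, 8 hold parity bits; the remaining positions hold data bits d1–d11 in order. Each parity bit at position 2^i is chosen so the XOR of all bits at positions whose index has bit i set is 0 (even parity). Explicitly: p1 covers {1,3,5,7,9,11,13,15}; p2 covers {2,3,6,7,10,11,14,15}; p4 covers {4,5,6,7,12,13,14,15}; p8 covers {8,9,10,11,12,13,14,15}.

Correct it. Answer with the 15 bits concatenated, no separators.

000100110101100

s1 (pos 1,3,5,7,9,11,13,15): 0⊕1⊕0⊕1⊕0⊕0⊕1⊕0 = 1
s2 (pos 2,3,6,7,10,11,14,15): 0⊕1⊕0⊕1⊕1⊕0⊕0⊕0 = 1
s4 (pos 4,5,6,7,12,13,14,15): 1⊕0⊕0⊕1⊕1⊕1⊕0⊕0 = 0
s8 (pos 8,9,10,11,12,13,14,15): 1⊕0⊕1⊕0⊕1⊕1⊕0⊕0 = 0
Syndrome s8…s1 = 0011 → error at position 3.
Flip position 3: 001100110101100 → 000100110101100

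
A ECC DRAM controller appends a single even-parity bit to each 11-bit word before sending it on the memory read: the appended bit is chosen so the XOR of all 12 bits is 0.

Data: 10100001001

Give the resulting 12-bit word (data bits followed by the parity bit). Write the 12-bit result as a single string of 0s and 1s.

XOR of the 11 data bits: 1⊕0⊕1⊕0⊕0⊕0⊕0⊕1⊕0⊕0⊕1 = 0
Parity bit = 0 (so all 12 bits XOR to 0).

101000010010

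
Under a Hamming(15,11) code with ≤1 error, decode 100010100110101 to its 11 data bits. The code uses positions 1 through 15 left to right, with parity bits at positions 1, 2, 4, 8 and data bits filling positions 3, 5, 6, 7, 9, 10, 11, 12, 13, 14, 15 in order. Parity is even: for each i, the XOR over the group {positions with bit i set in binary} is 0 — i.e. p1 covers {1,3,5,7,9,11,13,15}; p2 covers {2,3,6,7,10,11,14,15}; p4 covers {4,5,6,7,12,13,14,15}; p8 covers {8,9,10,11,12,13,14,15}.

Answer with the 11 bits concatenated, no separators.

s1 (pos 1,3,5,7,9,11,13,15): 1⊕0⊕1⊕1⊕0⊕1⊕1⊕1 = 0
s2 (pos 2,3,6,7,10,11,14,15): 0⊕0⊕0⊕1⊕1⊕1⊕0⊕1 = 0
s4 (pos 4,5,6,7,12,13,14,15): 0⊕1⊕0⊕1⊕0⊕1⊕0⊕1 = 0
s8 (pos 8,9,10,11,12,13,14,15): 0⊕0⊕1⊕1⊕0⊕1⊕0⊕1 = 0
Syndrome s8…s1 = 0000 → no error.
Read data bits from positions 3,5,6,7,9,10,11,12,13,14,15: 01010110101

01010110101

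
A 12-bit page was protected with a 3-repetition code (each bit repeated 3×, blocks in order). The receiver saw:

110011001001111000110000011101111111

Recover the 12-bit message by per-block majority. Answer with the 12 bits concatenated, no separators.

Block 1 (110): 2 ones → 1
Block 2 (011): 2 ones → 1
Block 3 (001): 1 one → 0
Block 4 (001): 1 one → 0
Block 5 (111): 3 ones → 1
Block 6 (000): 0 ones → 0
Block 7 (110): 2 ones → 1
Block 8 (000): 0 ones → 0
Block 9 (011): 2 ones → 1
Block 10 (101): 2 ones → 1
Block 11 (111): 3 ones → 1
Block 12 (111): 3 ones → 1

110010101111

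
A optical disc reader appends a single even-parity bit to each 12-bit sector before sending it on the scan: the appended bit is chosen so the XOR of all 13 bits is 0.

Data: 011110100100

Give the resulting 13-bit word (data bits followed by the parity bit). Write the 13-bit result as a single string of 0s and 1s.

XOR of the 12 data bits: 0⊕1⊕1⊕1⊕1⊕0⊕1⊕0⊕0⊕1⊕0⊕0 = 0
Parity bit = 0 (so all 13 bits XOR to 0).

0111101001000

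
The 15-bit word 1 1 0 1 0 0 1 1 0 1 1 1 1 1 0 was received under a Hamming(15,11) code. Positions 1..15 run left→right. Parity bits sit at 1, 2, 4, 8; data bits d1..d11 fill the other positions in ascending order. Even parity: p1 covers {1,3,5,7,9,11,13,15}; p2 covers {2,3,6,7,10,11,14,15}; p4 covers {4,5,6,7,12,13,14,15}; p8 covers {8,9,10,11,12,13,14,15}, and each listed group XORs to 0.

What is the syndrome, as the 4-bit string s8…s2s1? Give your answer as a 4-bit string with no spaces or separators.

0110

s1 (pos 1,3,5,7,9,11,13,15): 1⊕0⊕0⊕1⊕0⊕1⊕1⊕0 = 0
s2 (pos 2,3,6,7,10,11,14,15): 1⊕0⊕0⊕1⊕1⊕1⊕1⊕0 = 1
s4 (pos 4,5,6,7,12,13,14,15): 1⊕0⊕0⊕1⊕1⊕1⊕1⊕0 = 1
s8 (pos 8,9,10,11,12,13,14,15): 1⊕0⊕1⊕1⊕1⊕1⊕1⊕0 = 0
Syndrome s8…s1 = 0110 → error at position 6.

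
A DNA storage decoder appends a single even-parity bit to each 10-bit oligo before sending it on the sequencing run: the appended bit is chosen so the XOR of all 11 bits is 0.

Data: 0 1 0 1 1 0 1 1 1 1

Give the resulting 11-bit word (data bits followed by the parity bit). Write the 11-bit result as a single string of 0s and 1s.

XOR of the 10 data bits: 0⊕1⊕0⊕1⊕1⊕0⊕1⊕1⊕1⊕1 = 1
Parity bit = 1 (so all 11 bits XOR to 0).

01011011111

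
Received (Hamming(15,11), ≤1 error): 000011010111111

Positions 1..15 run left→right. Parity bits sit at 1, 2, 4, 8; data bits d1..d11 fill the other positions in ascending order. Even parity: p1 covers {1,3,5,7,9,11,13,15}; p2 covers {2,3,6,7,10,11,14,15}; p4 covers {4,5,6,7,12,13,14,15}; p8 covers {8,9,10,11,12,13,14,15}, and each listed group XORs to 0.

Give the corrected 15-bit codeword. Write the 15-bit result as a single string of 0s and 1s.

s1 (pos 1,3,5,7,9,11,13,15): 0⊕0⊕1⊕0⊕0⊕1⊕1⊕1 = 0
s2 (pos 2,3,6,7,10,11,14,15): 0⊕0⊕1⊕0⊕1⊕1⊕1⊕1 = 1
s4 (pos 4,5,6,7,12,13,14,15): 0⊕1⊕1⊕0⊕1⊕1⊕1⊕1 = 0
s8 (pos 8,9,10,11,12,13,14,15): 1⊕0⊕1⊕1⊕1⊕1⊕1⊕1 = 1
Syndrome s8…s1 = 1010 → error at position 10.
Flip position 10: 000011010111111 → 000011010011111

000011010011111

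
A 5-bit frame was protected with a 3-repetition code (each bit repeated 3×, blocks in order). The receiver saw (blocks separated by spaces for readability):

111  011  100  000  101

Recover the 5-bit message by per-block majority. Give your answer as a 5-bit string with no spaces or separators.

11001

Block 1 (111): 3 ones → 1
Block 2 (011): 2 ones → 1
Block 3 (100): 1 one → 0
Block 4 (000): 0 ones → 0
Block 5 (101): 2 ones → 1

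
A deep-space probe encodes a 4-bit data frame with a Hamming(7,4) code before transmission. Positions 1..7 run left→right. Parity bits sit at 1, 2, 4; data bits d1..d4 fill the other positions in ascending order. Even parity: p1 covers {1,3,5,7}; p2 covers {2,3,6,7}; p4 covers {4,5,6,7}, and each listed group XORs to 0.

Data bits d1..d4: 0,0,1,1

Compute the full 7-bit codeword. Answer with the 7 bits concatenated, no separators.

1000011

Place data at non-parity positions: p1 p2 0 p4 0 1 1
p1 (pos 1,3,5,7): XOR of data positions = 0⊕0⊕1 = 1
p2 (pos 2,3,6,7): XOR of data positions = 0⊕1⊕1 = 0
p4 (pos 4,5,6,7): XOR of data positions = 0⊕1⊕1 = 0
Codeword: 1000011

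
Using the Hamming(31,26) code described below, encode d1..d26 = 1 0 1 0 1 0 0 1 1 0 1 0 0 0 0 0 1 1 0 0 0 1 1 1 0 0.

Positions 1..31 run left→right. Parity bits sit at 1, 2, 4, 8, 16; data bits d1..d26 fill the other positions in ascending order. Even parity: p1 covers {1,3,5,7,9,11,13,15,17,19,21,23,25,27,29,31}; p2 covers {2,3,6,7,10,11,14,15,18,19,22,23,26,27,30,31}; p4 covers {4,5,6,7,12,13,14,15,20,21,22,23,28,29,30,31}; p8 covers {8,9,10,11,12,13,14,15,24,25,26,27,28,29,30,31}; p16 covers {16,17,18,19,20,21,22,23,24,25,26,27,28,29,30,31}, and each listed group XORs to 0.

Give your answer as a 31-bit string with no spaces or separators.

Place data at non-parity positions: p1 p2 1 p4 0 1 0 p8 1 0 0 1 1 0 1 p16 0 0 0 0 0 1 1 0 0 0 1 1 1 0 0
p1 (pos 1,3,5,7,9,11,13,15,17,19,21,23,25,27,29,31): XOR of data positions = 1⊕0⊕0⊕1⊕0⊕1⊕1⊕0⊕0⊕0⊕1⊕0⊕1⊕1⊕0 = 1
p2 (pos 2,3,6,7,10,11,14,15,18,19,22,23,26,27,30,31): XOR of data positions = 1⊕1⊕0⊕0⊕0⊕0⊕1⊕0⊕0⊕1⊕1⊕0⊕1⊕0⊕0 = 0
p4 (pos 4,5,6,7,12,13,14,15,20,21,22,23,28,29,30,31): XOR of data positions = 0⊕1⊕0⊕1⊕1⊕0⊕1⊕0⊕0⊕1⊕1⊕1⊕1⊕0⊕0 = 0
p8 (pos 8,9,10,11,12,13,14,15,24,25,26,27,28,29,30,31): XOR of data positions = 1⊕0⊕0⊕1⊕1⊕0⊕1⊕0⊕0⊕0⊕1⊕1⊕1⊕0⊕0 = 1
p16 (pos 16,17,18,19,20,21,22,23,24,25,26,27,28,29,30,31): XOR of data positions = 0⊕0⊕0⊕0⊕0⊕1⊕1⊕0⊕0⊕0⊕1⊕1⊕1⊕0⊕0 = 1
Codeword: 1010010110011011000001100011100

1010010110011011000001100011100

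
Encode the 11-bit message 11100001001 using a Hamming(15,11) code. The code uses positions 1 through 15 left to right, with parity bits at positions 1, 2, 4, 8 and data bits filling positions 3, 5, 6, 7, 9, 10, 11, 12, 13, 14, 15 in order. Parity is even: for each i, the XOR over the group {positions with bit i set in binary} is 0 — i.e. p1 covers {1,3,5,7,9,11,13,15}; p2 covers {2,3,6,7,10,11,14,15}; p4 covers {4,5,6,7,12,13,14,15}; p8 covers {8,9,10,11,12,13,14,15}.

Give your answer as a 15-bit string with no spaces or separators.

111011000001001

Place data at non-parity positions: p1 p2 1 p4 1 1 0 p8 0 0 0 1 0 0 1
p1 (pos 1,3,5,7,9,11,13,15): XOR of data positions = 1⊕1⊕0⊕0⊕0⊕0⊕1 = 1
p2 (pos 2,3,6,7,10,11,14,15): XOR of data positions = 1⊕1⊕0⊕0⊕0⊕0⊕1 = 1
p4 (pos 4,5,6,7,12,13,14,15): XOR of data positions = 1⊕1⊕0⊕1⊕0⊕0⊕1 = 0
p8 (pos 8,9,10,11,12,13,14,15): XOR of data positions = 0⊕0⊕0⊕1⊕0⊕0⊕1 = 0
Codeword: 111011000001001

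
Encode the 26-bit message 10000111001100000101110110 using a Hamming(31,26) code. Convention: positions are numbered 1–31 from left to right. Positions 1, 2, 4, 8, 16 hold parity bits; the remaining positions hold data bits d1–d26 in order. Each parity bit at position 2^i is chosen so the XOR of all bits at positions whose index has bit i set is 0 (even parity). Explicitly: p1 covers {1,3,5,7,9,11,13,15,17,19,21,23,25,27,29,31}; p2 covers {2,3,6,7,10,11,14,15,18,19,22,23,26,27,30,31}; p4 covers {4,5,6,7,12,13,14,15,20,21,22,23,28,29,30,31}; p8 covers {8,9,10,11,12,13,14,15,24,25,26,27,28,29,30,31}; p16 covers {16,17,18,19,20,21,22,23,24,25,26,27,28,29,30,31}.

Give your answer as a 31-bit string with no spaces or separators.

0011000101110011100000101110110

Place data at non-parity positions: p1 p2 1 p4 0 0 0 p8 0 1 1 1 0 0 1 p16 1 0 0 0 0 0 1 0 1 1 1 0 1 1 0
p1 (pos 1,3,5,7,9,11,13,15,17,19,21,23,25,27,29,31): XOR of data positions = 1⊕0⊕0⊕0⊕1⊕0⊕1⊕1⊕0⊕0⊕1⊕1⊕1⊕1⊕0 = 0
p2 (pos 2,3,6,7,10,11,14,15,18,19,22,23,26,27,30,31): XOR of data positions = 1⊕0⊕0⊕1⊕1⊕0⊕1⊕0⊕0⊕0⊕1⊕1⊕1⊕1⊕0 = 0
p4 (pos 4,5,6,7,12,13,14,15,20,21,22,23,28,29,30,31): XOR of data positions = 0⊕0⊕0⊕1⊕0⊕0⊕1⊕0⊕0⊕0⊕1⊕0⊕1⊕1⊕0 = 1
p8 (pos 8,9,10,11,12,13,14,15,24,25,26,27,28,29,30,31): XOR of data positions = 0⊕1⊕1⊕1⊕0⊕0⊕1⊕0⊕1⊕1⊕1⊕0⊕1⊕1⊕0 = 1
p16 (pos 16,17,18,19,20,21,22,23,24,25,26,27,28,29,30,31): XOR of data positions = 1⊕0⊕0⊕0⊕0⊕0⊕1⊕0⊕1⊕1⊕1⊕0⊕1⊕1⊕0 = 1
Codeword: 0011000101110011100000101110110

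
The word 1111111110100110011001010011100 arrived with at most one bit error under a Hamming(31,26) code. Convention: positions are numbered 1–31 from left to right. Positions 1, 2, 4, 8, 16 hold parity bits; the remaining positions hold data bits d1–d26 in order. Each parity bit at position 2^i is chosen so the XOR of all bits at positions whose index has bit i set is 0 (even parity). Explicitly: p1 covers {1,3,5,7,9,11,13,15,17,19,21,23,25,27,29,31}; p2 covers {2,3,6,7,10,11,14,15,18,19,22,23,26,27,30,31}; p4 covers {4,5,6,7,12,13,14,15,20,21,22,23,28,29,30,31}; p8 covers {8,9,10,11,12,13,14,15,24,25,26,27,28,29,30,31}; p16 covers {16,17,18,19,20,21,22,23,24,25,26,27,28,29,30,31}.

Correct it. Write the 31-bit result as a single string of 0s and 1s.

s1 (pos 1,3,5,7,9,11,13,15,17,19,21,23,25,27,29,31): 1⊕1⊕1⊕1⊕1⊕1⊕0⊕1⊕0⊕1⊕0⊕0⊕0⊕1⊕1⊕0 = 0
s2 (pos 2,3,6,7,10,11,14,15,18,19,22,23,26,27,30,31): 1⊕1⊕1⊕1⊕0⊕1⊕1⊕1⊕1⊕1⊕1⊕0⊕0⊕1⊕0⊕0 = 1
s4 (pos 4,5,6,7,12,13,14,15,20,21,22,23,28,29,30,31): 1⊕1⊕1⊕1⊕0⊕0⊕1⊕1⊕0⊕0⊕1⊕0⊕1⊕1⊕0⊕0 = 1
s8 (pos 8,9,10,11,12,13,14,15,24,25,26,27,28,29,30,31): 1⊕1⊕0⊕1⊕0⊕0⊕1⊕1⊕1⊕0⊕0⊕1⊕1⊕1⊕0⊕0 = 1
s16 (pos 16,17,18,19,20,21,22,23,24,25,26,27,28,29,30,31): 0⊕0⊕1⊕1⊕0⊕0⊕1⊕0⊕1⊕0⊕0⊕1⊕1⊕1⊕0⊕0 = 1
Syndrome s16…s1 = 11110 → error at position 30.
Flip position 30: 1111111110100110011001010011100 → 1111111110100110011001010011110

1111111110100110011001010011110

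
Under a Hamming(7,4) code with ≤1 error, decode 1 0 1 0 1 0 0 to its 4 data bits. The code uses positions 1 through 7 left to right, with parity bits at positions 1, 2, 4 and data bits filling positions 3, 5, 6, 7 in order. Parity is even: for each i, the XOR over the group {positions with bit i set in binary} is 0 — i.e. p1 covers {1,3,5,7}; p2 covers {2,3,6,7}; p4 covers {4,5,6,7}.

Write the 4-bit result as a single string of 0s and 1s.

s1 (pos 1,3,5,7): 1⊕1⊕1⊕0 = 1
s2 (pos 2,3,6,7): 0⊕1⊕0⊕0 = 1
s4 (pos 4,5,6,7): 0⊕1⊕0⊕0 = 1
Syndrome s4…s1 = 111 → error at position 7.
Flip position 7: 1010100 → 1010101
Read data bits from positions 3,5,6,7: 1101

1101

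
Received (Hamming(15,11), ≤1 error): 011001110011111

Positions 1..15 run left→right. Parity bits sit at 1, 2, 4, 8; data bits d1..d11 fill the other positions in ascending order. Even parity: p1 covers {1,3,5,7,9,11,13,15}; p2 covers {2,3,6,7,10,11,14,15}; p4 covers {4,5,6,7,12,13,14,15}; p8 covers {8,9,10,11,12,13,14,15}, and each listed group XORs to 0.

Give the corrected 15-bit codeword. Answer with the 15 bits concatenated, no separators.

s1 (pos 1,3,5,7,9,11,13,15): 0⊕1⊕0⊕1⊕0⊕1⊕1⊕1 = 1
s2 (pos 2,3,6,7,10,11,14,15): 1⊕1⊕1⊕1⊕0⊕1⊕1⊕1 = 1
s4 (pos 4,5,6,7,12,13,14,15): 0⊕0⊕1⊕1⊕1⊕1⊕1⊕1 = 0
s8 (pos 8,9,10,11,12,13,14,15): 1⊕0⊕0⊕1⊕1⊕1⊕1⊕1 = 0
Syndrome s8…s1 = 0011 → error at position 3.
Flip position 3: 011001110011111 → 010001110011111

010001110011111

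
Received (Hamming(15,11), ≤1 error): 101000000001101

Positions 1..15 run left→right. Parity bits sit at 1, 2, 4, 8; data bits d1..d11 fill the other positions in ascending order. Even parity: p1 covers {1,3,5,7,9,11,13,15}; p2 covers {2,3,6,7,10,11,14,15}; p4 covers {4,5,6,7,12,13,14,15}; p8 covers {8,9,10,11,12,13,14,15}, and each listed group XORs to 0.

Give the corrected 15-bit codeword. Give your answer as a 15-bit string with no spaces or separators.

101000000000101

s1 (pos 1,3,5,7,9,11,13,15): 1⊕1⊕0⊕0⊕0⊕0⊕1⊕1 = 0
s2 (pos 2,3,6,7,10,11,14,15): 0⊕1⊕0⊕0⊕0⊕0⊕0⊕1 = 0
s4 (pos 4,5,6,7,12,13,14,15): 0⊕0⊕0⊕0⊕1⊕1⊕0⊕1 = 1
s8 (pos 8,9,10,11,12,13,14,15): 0⊕0⊕0⊕0⊕1⊕1⊕0⊕1 = 1
Syndrome s8…s1 = 1100 → error at position 12.
Flip position 12: 101000000001101 → 101000000000101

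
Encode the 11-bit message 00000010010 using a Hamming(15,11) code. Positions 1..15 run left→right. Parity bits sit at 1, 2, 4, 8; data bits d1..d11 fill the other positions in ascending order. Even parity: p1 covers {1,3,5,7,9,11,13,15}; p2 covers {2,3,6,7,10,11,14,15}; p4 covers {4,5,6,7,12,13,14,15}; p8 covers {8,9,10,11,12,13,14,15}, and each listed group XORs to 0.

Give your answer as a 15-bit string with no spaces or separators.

Place data at non-parity positions: p1 p2 0 p4 0 0 0 p8 0 0 1 0 0 1 0
p1 (pos 1,3,5,7,9,11,13,15): XOR of data positions = 0⊕0⊕0⊕0⊕1⊕0⊕0 = 1
p2 (pos 2,3,6,7,10,11,14,15): XOR of data positions = 0⊕0⊕0⊕0⊕1⊕1⊕0 = 0
p4 (pos 4,5,6,7,12,13,14,15): XOR of data positions = 0⊕0⊕0⊕0⊕0⊕1⊕0 = 1
p8 (pos 8,9,10,11,12,13,14,15): XOR of data positions = 0⊕0⊕1⊕0⊕0⊕1⊕0 = 0
Codeword: 100100000010010

100100000010010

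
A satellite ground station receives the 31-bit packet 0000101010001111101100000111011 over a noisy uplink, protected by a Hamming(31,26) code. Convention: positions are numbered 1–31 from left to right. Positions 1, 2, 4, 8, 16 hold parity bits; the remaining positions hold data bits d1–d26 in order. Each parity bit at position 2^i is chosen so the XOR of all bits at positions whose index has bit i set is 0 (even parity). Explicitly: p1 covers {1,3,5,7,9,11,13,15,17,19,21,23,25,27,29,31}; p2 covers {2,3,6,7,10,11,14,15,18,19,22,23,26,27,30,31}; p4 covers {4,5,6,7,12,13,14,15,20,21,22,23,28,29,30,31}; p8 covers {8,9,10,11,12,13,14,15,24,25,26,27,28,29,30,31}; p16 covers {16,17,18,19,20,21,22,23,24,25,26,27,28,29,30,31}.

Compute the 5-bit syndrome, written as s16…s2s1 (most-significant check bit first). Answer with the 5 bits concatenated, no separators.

s1 (pos 1,3,5,7,9,11,13,15,17,19,21,23,25,27,29,31): 0⊕0⊕1⊕1⊕1⊕0⊕1⊕1⊕1⊕1⊕0⊕0⊕0⊕1⊕0⊕1 = 1
s2 (pos 2,3,6,7,10,11,14,15,18,19,22,23,26,27,30,31): 0⊕0⊕0⊕1⊕0⊕0⊕1⊕1⊕0⊕1⊕0⊕0⊕1⊕1⊕1⊕1 = 0
s4 (pos 4,5,6,7,12,13,14,15,20,21,22,23,28,29,30,31): 0⊕1⊕0⊕1⊕0⊕1⊕1⊕1⊕1⊕0⊕0⊕0⊕1⊕0⊕1⊕1 = 1
s8 (pos 8,9,10,11,12,13,14,15,24,25,26,27,28,29,30,31): 0⊕1⊕0⊕0⊕0⊕1⊕1⊕1⊕0⊕0⊕1⊕1⊕1⊕0⊕1⊕1 = 1
s16 (pos 16,17,18,19,20,21,22,23,24,25,26,27,28,29,30,31): 1⊕1⊕0⊕1⊕1⊕0⊕0⊕0⊕0⊕0⊕1⊕1⊕1⊕0⊕1⊕1 = 1
Syndrome s16…s1 = 11101 → error at position 29.

11101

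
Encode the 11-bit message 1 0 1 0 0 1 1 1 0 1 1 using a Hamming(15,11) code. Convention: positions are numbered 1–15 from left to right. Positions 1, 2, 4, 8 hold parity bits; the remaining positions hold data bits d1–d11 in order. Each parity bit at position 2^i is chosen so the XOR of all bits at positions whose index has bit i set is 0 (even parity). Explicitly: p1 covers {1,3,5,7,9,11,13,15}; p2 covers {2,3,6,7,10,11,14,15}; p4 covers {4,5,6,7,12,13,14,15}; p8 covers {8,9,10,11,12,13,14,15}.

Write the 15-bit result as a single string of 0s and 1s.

101001010111011

Place data at non-parity positions: p1 p2 1 p4 0 1 0 p8 0 1 1 1 0 1 1
p1 (pos 1,3,5,7,9,11,13,15): XOR of data positions = 1⊕0⊕0⊕0⊕1⊕0⊕1 = 1
p2 (pos 2,3,6,7,10,11,14,15): XOR of data positions = 1⊕1⊕0⊕1⊕1⊕1⊕1 = 0
p4 (pos 4,5,6,7,12,13,14,15): XOR of data positions = 0⊕1⊕0⊕1⊕0⊕1⊕1 = 0
p8 (pos 8,9,10,11,12,13,14,15): XOR of data positions = 0⊕1⊕1⊕1⊕0⊕1⊕1 = 1
Codeword: 101001010111011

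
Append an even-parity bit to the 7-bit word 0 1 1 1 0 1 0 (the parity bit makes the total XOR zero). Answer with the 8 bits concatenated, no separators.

XOR of the 7 data bits: 0⊕1⊕1⊕1⊕0⊕1⊕0 = 0
Parity bit = 0 (so all 8 bits XOR to 0).

01110100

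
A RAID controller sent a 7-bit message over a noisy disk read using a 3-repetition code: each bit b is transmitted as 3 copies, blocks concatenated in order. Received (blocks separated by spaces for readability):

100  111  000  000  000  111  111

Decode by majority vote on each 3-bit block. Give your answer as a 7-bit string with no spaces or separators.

0100011

Block 1 (100): 1 one → 0
Block 2 (111): 3 ones → 1
Block 3 (000): 0 ones → 0
Block 4 (000): 0 ones → 0
Block 5 (000): 0 ones → 0
Block 6 (111): 3 ones → 1
Block 7 (111): 3 ones → 1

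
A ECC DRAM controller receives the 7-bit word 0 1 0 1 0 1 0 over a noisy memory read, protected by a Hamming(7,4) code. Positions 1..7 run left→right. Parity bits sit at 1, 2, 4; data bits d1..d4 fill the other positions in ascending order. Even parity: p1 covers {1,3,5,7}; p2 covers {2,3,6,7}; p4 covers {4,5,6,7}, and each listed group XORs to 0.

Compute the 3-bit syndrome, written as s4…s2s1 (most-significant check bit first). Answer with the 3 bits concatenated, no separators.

000

s1 (pos 1,3,5,7): 0⊕0⊕0⊕0 = 0
s2 (pos 2,3,6,7): 1⊕0⊕1⊕0 = 0
s4 (pos 4,5,6,7): 1⊕0⊕1⊕0 = 0
Syndrome s4…s1 = 000 → no error.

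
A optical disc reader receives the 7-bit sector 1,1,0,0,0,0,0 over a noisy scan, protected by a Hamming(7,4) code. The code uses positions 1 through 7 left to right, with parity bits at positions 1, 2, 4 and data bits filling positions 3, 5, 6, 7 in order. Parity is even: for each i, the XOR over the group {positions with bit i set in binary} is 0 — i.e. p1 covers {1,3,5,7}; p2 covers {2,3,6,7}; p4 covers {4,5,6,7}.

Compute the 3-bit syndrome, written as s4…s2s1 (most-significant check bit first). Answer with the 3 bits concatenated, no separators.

s1 (pos 1,3,5,7): 1⊕0⊕0⊕0 = 1
s2 (pos 2,3,6,7): 1⊕0⊕0⊕0 = 1
s4 (pos 4,5,6,7): 0⊕0⊕0⊕0 = 0
Syndrome s4…s1 = 011 → error at position 3.

011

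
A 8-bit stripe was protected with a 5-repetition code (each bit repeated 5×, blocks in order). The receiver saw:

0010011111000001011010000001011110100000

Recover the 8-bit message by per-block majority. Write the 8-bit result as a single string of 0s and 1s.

Block 1 (00100): 1 one → 0
Block 2 (11111): 5 ones → 1
Block 3 (00000): 0 ones → 0
Block 4 (10110): 3 ones → 1
Block 5 (10000): 1 one → 0
Block 6 (00101): 2 ones → 0
Block 7 (11101): 4 ones → 1
Block 8 (00000): 0 ones → 0

01010010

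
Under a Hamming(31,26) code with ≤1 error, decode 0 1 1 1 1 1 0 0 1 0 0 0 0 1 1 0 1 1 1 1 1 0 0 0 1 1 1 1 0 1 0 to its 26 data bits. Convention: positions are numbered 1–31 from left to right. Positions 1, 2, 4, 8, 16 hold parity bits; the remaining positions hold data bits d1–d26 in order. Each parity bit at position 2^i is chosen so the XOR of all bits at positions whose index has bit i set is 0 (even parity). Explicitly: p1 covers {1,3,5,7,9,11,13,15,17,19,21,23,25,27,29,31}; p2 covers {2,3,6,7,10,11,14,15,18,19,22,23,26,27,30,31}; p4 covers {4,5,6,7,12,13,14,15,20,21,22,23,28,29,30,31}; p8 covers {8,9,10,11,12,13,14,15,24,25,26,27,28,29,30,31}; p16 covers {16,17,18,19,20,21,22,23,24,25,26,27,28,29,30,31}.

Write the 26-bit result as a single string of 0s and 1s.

s1 (pos 1,3,5,7,9,11,13,15,17,19,21,23,25,27,29,31): 0⊕1⊕1⊕0⊕1⊕0⊕0⊕1⊕1⊕1⊕1⊕0⊕1⊕1⊕0⊕0 = 1
s2 (pos 2,3,6,7,10,11,14,15,18,19,22,23,26,27,30,31): 1⊕1⊕1⊕0⊕0⊕0⊕1⊕1⊕1⊕1⊕0⊕0⊕1⊕1⊕1⊕0 = 0
s4 (pos 4,5,6,7,12,13,14,15,20,21,22,23,28,29,30,31): 1⊕1⊕1⊕0⊕0⊕0⊕1⊕1⊕1⊕1⊕0⊕0⊕1⊕0⊕1⊕0 = 1
s8 (pos 8,9,10,11,12,13,14,15,24,25,26,27,28,29,30,31): 0⊕1⊕0⊕0⊕0⊕0⊕1⊕1⊕0⊕1⊕1⊕1⊕1⊕0⊕1⊕0 = 0
s16 (pos 16,17,18,19,20,21,22,23,24,25,26,27,28,29,30,31): 0⊕1⊕1⊕1⊕1⊕1⊕0⊕0⊕0⊕1⊕1⊕1⊕1⊕0⊕1⊕0 = 0
Syndrome s16…s1 = 00101 → error at position 5.
Flip position 5: 0111110010000110111110001111010 → 0111010010000110111110001111010
Read data bits from positions 3,5,6,7,9,10,11,12,13,14,15,17,18,19,20,21,22,23,24,25,26,27,28,29,30,31: 10101000011111110001111010

10101000011111110001111010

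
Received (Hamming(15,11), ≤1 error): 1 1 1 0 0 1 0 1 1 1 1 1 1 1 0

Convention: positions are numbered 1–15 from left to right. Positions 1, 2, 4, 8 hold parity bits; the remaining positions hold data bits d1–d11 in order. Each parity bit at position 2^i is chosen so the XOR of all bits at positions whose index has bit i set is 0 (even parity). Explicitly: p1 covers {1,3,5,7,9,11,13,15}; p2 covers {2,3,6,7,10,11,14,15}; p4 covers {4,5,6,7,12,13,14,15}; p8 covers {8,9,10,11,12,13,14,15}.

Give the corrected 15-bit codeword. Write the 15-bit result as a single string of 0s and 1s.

s1 (pos 1,3,5,7,9,11,13,15): 1⊕1⊕0⊕0⊕1⊕1⊕1⊕0 = 1
s2 (pos 2,3,6,7,10,11,14,15): 1⊕1⊕1⊕0⊕1⊕1⊕1⊕0 = 0
s4 (pos 4,5,6,7,12,13,14,15): 0⊕0⊕1⊕0⊕1⊕1⊕1⊕0 = 0
s8 (pos 8,9,10,11,12,13,14,15): 1⊕1⊕1⊕1⊕1⊕1⊕1⊕0 = 1
Syndrome s8…s1 = 1001 → error at position 9.
Flip position 9: 111001011111110 → 111001010111110

111001010111110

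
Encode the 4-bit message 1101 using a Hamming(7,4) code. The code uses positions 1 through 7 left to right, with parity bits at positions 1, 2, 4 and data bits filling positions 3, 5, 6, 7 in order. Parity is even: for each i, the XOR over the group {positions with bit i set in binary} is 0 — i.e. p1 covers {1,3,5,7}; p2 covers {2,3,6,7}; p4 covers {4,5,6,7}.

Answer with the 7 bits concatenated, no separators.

Place data at non-parity positions: p1 p2 1 p4 1 0 1
p1 (pos 1,3,5,7): XOR of data positions = 1⊕1⊕1 = 1
p2 (pos 2,3,6,7): XOR of data positions = 1⊕0⊕1 = 0
p4 (pos 4,5,6,7): XOR of data positions = 1⊕0⊕1 = 0
Codeword: 1010101

1010101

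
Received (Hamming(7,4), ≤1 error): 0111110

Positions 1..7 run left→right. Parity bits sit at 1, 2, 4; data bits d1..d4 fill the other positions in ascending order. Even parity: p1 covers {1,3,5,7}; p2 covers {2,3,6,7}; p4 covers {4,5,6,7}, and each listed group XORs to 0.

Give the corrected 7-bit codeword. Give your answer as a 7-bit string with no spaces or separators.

0111100

s1 (pos 1,3,5,7): 0⊕1⊕1⊕0 = 0
s2 (pos 2,3,6,7): 1⊕1⊕1⊕0 = 1
s4 (pos 4,5,6,7): 1⊕1⊕1⊕0 = 1
Syndrome s4…s1 = 110 → error at position 6.
Flip position 6: 0111110 → 0111100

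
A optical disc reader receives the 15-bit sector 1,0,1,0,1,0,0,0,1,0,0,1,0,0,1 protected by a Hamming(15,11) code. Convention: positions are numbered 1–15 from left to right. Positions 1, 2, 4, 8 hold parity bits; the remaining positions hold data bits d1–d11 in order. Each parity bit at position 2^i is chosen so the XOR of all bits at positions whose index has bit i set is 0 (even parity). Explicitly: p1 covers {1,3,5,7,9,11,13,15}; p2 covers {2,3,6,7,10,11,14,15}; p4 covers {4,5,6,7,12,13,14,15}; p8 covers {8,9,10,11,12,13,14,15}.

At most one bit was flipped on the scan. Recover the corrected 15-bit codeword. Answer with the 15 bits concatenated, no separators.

101010001001101

s1 (pos 1,3,5,7,9,11,13,15): 1⊕1⊕1⊕0⊕1⊕0⊕0⊕1 = 1
s2 (pos 2,3,6,7,10,11,14,15): 0⊕1⊕0⊕0⊕0⊕0⊕0⊕1 = 0
s4 (pos 4,5,6,7,12,13,14,15): 0⊕1⊕0⊕0⊕1⊕0⊕0⊕1 = 1
s8 (pos 8,9,10,11,12,13,14,15): 0⊕1⊕0⊕0⊕1⊕0⊕0⊕1 = 1
Syndrome s8…s1 = 1101 → error at position 13.
Flip position 13: 101010001001001 → 101010001001101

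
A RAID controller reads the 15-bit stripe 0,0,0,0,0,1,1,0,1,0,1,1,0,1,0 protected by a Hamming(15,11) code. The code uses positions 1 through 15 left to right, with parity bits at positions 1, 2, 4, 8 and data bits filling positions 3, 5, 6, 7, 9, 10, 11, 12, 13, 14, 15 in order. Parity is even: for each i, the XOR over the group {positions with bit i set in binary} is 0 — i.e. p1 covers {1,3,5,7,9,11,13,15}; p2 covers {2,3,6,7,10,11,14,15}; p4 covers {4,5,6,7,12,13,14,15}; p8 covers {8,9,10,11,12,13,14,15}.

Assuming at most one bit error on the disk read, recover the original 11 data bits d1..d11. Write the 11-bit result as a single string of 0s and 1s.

s1 (pos 1,3,5,7,9,11,13,15): 0⊕0⊕0⊕1⊕1⊕1⊕0⊕0 = 1
s2 (pos 2,3,6,7,10,11,14,15): 0⊕0⊕1⊕1⊕0⊕1⊕1⊕0 = 0
s4 (pos 4,5,6,7,12,13,14,15): 0⊕0⊕1⊕1⊕1⊕0⊕1⊕0 = 0
s8 (pos 8,9,10,11,12,13,14,15): 0⊕1⊕0⊕1⊕1⊕0⊕1⊕0 = 0
Syndrome s8…s1 = 0001 → error at position 1.
Flip position 1: 000001101011010 → 100001101011010
Read data bits from positions 3,5,6,7,9,10,11,12,13,14,15: 00111011010

00111011010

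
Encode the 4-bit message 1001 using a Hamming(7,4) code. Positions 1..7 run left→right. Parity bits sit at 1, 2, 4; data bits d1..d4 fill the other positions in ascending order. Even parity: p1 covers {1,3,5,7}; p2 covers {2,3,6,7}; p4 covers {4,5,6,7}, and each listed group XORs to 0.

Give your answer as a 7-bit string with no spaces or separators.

0011001

Place data at non-parity positions: p1 p2 1 p4 0 0 1
p1 (pos 1,3,5,7): XOR of data positions = 1⊕0⊕1 = 0
p2 (pos 2,3,6,7): XOR of data positions = 1⊕0⊕1 = 0
p4 (pos 4,5,6,7): XOR of data positions = 0⊕0⊕1 = 1
Codeword: 0011001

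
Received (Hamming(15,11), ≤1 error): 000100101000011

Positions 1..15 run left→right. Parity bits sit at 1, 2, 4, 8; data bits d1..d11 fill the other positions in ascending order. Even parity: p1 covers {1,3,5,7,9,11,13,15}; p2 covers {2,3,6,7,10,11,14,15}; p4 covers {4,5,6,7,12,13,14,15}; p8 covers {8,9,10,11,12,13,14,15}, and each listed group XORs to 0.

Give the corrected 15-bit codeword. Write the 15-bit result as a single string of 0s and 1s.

s1 (pos 1,3,5,7,9,11,13,15): 0⊕0⊕0⊕1⊕1⊕0⊕0⊕1 = 1
s2 (pos 2,3,6,7,10,11,14,15): 0⊕0⊕0⊕1⊕0⊕0⊕1⊕1 = 1
s4 (pos 4,5,6,7,12,13,14,15): 1⊕0⊕0⊕1⊕0⊕0⊕1⊕1 = 0
s8 (pos 8,9,10,11,12,13,14,15): 0⊕1⊕0⊕0⊕0⊕0⊕1⊕1 = 1
Syndrome s8…s1 = 1011 → error at position 11.
Flip position 11: 000100101000011 → 000100101010011

000100101010011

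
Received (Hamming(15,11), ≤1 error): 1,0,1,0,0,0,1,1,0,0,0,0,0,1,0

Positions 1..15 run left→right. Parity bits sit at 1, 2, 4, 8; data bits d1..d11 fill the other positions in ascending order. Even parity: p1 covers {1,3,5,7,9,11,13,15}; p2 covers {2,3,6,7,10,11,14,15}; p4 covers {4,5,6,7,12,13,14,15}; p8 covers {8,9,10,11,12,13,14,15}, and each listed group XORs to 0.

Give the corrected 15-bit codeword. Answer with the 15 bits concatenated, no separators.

s1 (pos 1,3,5,7,9,11,13,15): 1⊕1⊕0⊕1⊕0⊕0⊕0⊕0 = 1
s2 (pos 2,3,6,7,10,11,14,15): 0⊕1⊕0⊕1⊕0⊕0⊕1⊕0 = 1
s4 (pos 4,5,6,7,12,13,14,15): 0⊕0⊕0⊕1⊕0⊕0⊕1⊕0 = 0
s8 (pos 8,9,10,11,12,13,14,15): 1⊕0⊕0⊕0⊕0⊕0⊕1⊕0 = 0
Syndrome s8…s1 = 0011 → error at position 3.
Flip position 3: 101000110000010 → 100000110000010

100000110000010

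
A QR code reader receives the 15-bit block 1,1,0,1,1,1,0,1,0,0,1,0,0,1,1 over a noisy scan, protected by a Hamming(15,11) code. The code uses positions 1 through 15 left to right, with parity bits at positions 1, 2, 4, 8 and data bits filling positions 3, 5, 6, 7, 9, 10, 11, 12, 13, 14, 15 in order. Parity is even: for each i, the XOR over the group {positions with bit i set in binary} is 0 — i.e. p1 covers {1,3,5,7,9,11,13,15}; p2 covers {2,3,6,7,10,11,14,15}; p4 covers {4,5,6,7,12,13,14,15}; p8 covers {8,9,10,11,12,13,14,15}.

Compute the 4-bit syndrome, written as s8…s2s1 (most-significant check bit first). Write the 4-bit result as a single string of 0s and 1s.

0110

s1 (pos 1,3,5,7,9,11,13,15): 1⊕0⊕1⊕0⊕0⊕1⊕0⊕1 = 0
s2 (pos 2,3,6,7,10,11,14,15): 1⊕0⊕1⊕0⊕0⊕1⊕1⊕1 = 1
s4 (pos 4,5,6,7,12,13,14,15): 1⊕1⊕1⊕0⊕0⊕0⊕1⊕1 = 1
s8 (pos 8,9,10,11,12,13,14,15): 1⊕0⊕0⊕1⊕0⊕0⊕1⊕1 = 0
Syndrome s8…s1 = 0110 → error at position 6.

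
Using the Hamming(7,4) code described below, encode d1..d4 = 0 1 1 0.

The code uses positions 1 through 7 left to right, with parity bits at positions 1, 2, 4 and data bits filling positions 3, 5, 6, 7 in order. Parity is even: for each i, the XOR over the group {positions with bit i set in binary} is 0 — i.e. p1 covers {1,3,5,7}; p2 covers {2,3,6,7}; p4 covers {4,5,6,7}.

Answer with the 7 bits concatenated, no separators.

1100110

Place data at non-parity positions: p1 p2 0 p4 1 1 0
p1 (pos 1,3,5,7): XOR of data positions = 0⊕1⊕0 = 1
p2 (pos 2,3,6,7): XOR of data positions = 0⊕1⊕0 = 1
p4 (pos 4,5,6,7): XOR of data positions = 1⊕1⊕0 = 0
Codeword: 1100110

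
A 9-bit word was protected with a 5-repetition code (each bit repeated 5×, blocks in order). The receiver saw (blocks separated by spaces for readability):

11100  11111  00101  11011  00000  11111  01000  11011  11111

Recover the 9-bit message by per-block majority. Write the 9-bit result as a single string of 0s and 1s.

Block 1 (11100): 3 ones → 1
Block 2 (11111): 5 ones → 1
Block 3 (00101): 2 ones → 0
Block 4 (11011): 4 ones → 1
Block 5 (00000): 0 ones → 0
Block 6 (11111): 5 ones → 1
Block 7 (01000): 1 one → 0
Block 8 (11011): 4 ones → 1
Block 9 (11111): 5 ones → 1

110101011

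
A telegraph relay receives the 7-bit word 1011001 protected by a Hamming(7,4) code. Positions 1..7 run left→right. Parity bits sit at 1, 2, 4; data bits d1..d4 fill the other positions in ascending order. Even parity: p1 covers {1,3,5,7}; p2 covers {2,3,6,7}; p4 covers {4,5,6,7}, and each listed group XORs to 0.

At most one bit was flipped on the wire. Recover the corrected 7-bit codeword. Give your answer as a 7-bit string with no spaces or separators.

s1 (pos 1,3,5,7): 1⊕1⊕0⊕1 = 1
s2 (pos 2,3,6,7): 0⊕1⊕0⊕1 = 0
s4 (pos 4,5,6,7): 1⊕0⊕0⊕1 = 0
Syndrome s4…s1 = 001 → error at position 1.
Flip position 1: 1011001 → 0011001

0011001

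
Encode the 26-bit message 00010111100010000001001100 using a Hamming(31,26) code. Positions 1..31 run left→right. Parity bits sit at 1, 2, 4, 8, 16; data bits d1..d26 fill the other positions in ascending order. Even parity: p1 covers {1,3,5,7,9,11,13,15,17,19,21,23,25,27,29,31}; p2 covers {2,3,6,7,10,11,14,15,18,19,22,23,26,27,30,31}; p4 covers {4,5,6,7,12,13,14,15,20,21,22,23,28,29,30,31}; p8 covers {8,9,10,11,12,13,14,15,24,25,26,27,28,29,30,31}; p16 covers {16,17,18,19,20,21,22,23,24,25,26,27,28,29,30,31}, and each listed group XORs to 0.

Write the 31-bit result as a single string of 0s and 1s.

Place data at non-parity positions: p1 p2 0 p4 0 0 1 p8 0 1 1 1 1 0 0 p16 0 1 0 0 0 0 0 0 1 0 0 1 1 0 0
p1 (pos 1,3,5,7,9,11,13,15,17,19,21,23,25,27,29,31): XOR of data positions = 0⊕0⊕1⊕0⊕1⊕1⊕0⊕0⊕0⊕0⊕0⊕1⊕0⊕1⊕0 = 1
p2 (pos 2,3,6,7,10,11,14,15,18,19,22,23,26,27,30,31): XOR of data positions = 0⊕0⊕1⊕1⊕1⊕0⊕0⊕1⊕0⊕0⊕0⊕0⊕0⊕0⊕0 = 0
p4 (pos 4,5,6,7,12,13,14,15,20,21,22,23,28,29,30,31): XOR of data positions = 0⊕0⊕1⊕1⊕1⊕0⊕0⊕0⊕0⊕0⊕0⊕1⊕1⊕0⊕0 = 1
p8 (pos 8,9,10,11,12,13,14,15,24,25,26,27,28,29,30,31): XOR of data positions = 0⊕1⊕1⊕1⊕1⊕0⊕0⊕0⊕1⊕0⊕0⊕1⊕1⊕0⊕0 = 1
p16 (pos 16,17,18,19,20,21,22,23,24,25,26,27,28,29,30,31): XOR of data positions = 0⊕1⊕0⊕0⊕0⊕0⊕0⊕0⊕1⊕0⊕0⊕1⊕1⊕0⊕0 = 0
Codeword: 1001001101111000010000001001100

1001001101111000010000001001100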